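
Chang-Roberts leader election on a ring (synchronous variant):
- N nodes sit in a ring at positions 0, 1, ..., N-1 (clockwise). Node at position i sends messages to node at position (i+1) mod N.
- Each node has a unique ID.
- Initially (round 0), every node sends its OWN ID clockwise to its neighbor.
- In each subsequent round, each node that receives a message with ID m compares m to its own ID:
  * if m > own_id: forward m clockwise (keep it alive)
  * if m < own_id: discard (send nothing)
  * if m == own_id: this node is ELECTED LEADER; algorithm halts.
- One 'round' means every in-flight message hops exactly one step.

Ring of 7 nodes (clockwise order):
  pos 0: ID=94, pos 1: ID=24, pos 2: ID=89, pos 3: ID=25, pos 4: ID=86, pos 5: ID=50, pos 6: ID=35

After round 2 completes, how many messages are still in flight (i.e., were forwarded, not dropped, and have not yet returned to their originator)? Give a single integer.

Answer: 3

Derivation:
Round 1: pos1(id24) recv 94: fwd; pos2(id89) recv 24: drop; pos3(id25) recv 89: fwd; pos4(id86) recv 25: drop; pos5(id50) recv 86: fwd; pos6(id35) recv 50: fwd; pos0(id94) recv 35: drop
Round 2: pos2(id89) recv 94: fwd; pos4(id86) recv 89: fwd; pos6(id35) recv 86: fwd; pos0(id94) recv 50: drop
After round 2: 3 messages still in flight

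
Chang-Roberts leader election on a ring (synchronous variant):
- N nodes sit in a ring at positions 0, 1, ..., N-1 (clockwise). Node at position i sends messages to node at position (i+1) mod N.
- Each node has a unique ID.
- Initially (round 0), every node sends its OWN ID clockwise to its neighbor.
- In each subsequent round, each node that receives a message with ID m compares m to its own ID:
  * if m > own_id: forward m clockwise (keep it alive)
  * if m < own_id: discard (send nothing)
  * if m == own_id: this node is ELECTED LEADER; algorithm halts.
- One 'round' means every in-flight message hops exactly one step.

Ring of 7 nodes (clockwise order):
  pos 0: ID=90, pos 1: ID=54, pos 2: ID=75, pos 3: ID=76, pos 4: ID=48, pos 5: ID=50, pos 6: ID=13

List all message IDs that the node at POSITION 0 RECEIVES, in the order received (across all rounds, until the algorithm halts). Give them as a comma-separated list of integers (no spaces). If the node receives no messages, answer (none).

Round 1: pos1(id54) recv 90: fwd; pos2(id75) recv 54: drop; pos3(id76) recv 75: drop; pos4(id48) recv 76: fwd; pos5(id50) recv 48: drop; pos6(id13) recv 50: fwd; pos0(id90) recv 13: drop
Round 2: pos2(id75) recv 90: fwd; pos5(id50) recv 76: fwd; pos0(id90) recv 50: drop
Round 3: pos3(id76) recv 90: fwd; pos6(id13) recv 76: fwd
Round 4: pos4(id48) recv 90: fwd; pos0(id90) recv 76: drop
Round 5: pos5(id50) recv 90: fwd
Round 6: pos6(id13) recv 90: fwd
Round 7: pos0(id90) recv 90: ELECTED

Answer: 13,50,76,90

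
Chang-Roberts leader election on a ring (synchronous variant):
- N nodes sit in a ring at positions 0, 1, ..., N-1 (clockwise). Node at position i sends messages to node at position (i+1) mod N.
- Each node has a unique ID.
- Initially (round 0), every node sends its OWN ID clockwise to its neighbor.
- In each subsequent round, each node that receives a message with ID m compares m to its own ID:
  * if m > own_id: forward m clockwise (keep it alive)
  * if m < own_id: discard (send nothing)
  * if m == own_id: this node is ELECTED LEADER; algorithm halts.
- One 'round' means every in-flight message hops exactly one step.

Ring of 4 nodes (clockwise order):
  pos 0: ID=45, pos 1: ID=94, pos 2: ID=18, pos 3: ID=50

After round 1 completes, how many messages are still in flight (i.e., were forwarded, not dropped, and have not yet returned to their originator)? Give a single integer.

Round 1: pos1(id94) recv 45: drop; pos2(id18) recv 94: fwd; pos3(id50) recv 18: drop; pos0(id45) recv 50: fwd
After round 1: 2 messages still in flight

Answer: 2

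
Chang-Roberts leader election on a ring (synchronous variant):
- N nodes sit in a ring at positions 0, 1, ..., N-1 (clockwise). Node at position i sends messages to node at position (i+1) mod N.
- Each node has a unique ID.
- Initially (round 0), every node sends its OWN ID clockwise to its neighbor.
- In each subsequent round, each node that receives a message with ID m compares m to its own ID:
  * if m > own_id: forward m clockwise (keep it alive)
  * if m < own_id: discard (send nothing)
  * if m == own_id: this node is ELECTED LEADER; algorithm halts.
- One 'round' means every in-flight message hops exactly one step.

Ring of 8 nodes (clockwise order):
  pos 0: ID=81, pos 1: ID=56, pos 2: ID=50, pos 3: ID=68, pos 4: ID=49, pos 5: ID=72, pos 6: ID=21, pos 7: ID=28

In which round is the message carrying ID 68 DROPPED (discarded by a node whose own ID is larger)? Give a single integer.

Round 1: pos1(id56) recv 81: fwd; pos2(id50) recv 56: fwd; pos3(id68) recv 50: drop; pos4(id49) recv 68: fwd; pos5(id72) recv 49: drop; pos6(id21) recv 72: fwd; pos7(id28) recv 21: drop; pos0(id81) recv 28: drop
Round 2: pos2(id50) recv 81: fwd; pos3(id68) recv 56: drop; pos5(id72) recv 68: drop; pos7(id28) recv 72: fwd
Round 3: pos3(id68) recv 81: fwd; pos0(id81) recv 72: drop
Round 4: pos4(id49) recv 81: fwd
Round 5: pos5(id72) recv 81: fwd
Round 6: pos6(id21) recv 81: fwd
Round 7: pos7(id28) recv 81: fwd
Round 8: pos0(id81) recv 81: ELECTED
Message ID 68 originates at pos 3; dropped at pos 5 in round 2

Answer: 2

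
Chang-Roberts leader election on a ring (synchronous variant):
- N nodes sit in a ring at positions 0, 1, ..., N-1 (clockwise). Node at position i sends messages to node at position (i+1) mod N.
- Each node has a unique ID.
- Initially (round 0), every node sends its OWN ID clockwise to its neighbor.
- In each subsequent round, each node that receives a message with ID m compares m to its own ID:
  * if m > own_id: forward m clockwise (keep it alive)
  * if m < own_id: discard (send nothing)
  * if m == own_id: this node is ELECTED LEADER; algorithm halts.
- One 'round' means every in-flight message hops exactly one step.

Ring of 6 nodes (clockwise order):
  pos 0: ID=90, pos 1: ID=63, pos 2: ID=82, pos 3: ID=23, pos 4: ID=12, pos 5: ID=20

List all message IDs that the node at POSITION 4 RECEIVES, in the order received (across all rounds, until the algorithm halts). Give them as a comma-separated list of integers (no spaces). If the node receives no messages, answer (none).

Round 1: pos1(id63) recv 90: fwd; pos2(id82) recv 63: drop; pos3(id23) recv 82: fwd; pos4(id12) recv 23: fwd; pos5(id20) recv 12: drop; pos0(id90) recv 20: drop
Round 2: pos2(id82) recv 90: fwd; pos4(id12) recv 82: fwd; pos5(id20) recv 23: fwd
Round 3: pos3(id23) recv 90: fwd; pos5(id20) recv 82: fwd; pos0(id90) recv 23: drop
Round 4: pos4(id12) recv 90: fwd; pos0(id90) recv 82: drop
Round 5: pos5(id20) recv 90: fwd
Round 6: pos0(id90) recv 90: ELECTED

Answer: 23,82,90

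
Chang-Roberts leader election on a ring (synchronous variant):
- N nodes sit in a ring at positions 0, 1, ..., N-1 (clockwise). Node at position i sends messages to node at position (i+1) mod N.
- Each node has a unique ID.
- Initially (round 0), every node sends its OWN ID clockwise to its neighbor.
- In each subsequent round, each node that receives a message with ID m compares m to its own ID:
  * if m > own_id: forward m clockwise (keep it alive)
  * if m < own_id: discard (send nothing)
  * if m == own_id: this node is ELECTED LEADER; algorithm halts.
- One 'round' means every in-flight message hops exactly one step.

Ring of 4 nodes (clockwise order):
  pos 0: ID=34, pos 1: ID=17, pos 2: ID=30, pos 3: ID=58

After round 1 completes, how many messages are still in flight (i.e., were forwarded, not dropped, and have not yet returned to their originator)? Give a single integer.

Round 1: pos1(id17) recv 34: fwd; pos2(id30) recv 17: drop; pos3(id58) recv 30: drop; pos0(id34) recv 58: fwd
After round 1: 2 messages still in flight

Answer: 2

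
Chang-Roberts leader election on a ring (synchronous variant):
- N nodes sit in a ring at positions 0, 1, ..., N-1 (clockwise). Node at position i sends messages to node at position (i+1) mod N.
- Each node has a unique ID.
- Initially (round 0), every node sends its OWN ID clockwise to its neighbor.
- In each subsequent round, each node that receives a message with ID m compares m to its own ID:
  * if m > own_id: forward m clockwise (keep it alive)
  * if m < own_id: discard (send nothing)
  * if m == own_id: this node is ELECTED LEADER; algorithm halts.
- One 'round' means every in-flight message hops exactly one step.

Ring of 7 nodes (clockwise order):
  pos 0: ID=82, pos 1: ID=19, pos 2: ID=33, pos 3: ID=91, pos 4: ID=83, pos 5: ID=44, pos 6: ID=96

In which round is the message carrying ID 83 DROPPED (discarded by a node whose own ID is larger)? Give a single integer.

Answer: 2

Derivation:
Round 1: pos1(id19) recv 82: fwd; pos2(id33) recv 19: drop; pos3(id91) recv 33: drop; pos4(id83) recv 91: fwd; pos5(id44) recv 83: fwd; pos6(id96) recv 44: drop; pos0(id82) recv 96: fwd
Round 2: pos2(id33) recv 82: fwd; pos5(id44) recv 91: fwd; pos6(id96) recv 83: drop; pos1(id19) recv 96: fwd
Round 3: pos3(id91) recv 82: drop; pos6(id96) recv 91: drop; pos2(id33) recv 96: fwd
Round 4: pos3(id91) recv 96: fwd
Round 5: pos4(id83) recv 96: fwd
Round 6: pos5(id44) recv 96: fwd
Round 7: pos6(id96) recv 96: ELECTED
Message ID 83 originates at pos 4; dropped at pos 6 in round 2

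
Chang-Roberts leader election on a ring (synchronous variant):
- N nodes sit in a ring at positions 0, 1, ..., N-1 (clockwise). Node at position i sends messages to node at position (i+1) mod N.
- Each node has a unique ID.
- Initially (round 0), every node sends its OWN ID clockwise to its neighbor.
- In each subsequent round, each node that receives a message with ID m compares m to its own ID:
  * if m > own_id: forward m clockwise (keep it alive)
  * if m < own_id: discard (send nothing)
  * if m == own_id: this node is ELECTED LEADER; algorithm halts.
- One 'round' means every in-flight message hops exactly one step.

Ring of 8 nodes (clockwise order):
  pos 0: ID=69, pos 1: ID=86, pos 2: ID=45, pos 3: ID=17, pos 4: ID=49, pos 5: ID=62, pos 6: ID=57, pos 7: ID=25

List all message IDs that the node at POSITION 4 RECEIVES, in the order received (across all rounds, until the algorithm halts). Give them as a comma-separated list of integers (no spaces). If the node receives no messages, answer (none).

Answer: 17,45,86

Derivation:
Round 1: pos1(id86) recv 69: drop; pos2(id45) recv 86: fwd; pos3(id17) recv 45: fwd; pos4(id49) recv 17: drop; pos5(id62) recv 49: drop; pos6(id57) recv 62: fwd; pos7(id25) recv 57: fwd; pos0(id69) recv 25: drop
Round 2: pos3(id17) recv 86: fwd; pos4(id49) recv 45: drop; pos7(id25) recv 62: fwd; pos0(id69) recv 57: drop
Round 3: pos4(id49) recv 86: fwd; pos0(id69) recv 62: drop
Round 4: pos5(id62) recv 86: fwd
Round 5: pos6(id57) recv 86: fwd
Round 6: pos7(id25) recv 86: fwd
Round 7: pos0(id69) recv 86: fwd
Round 8: pos1(id86) recv 86: ELECTED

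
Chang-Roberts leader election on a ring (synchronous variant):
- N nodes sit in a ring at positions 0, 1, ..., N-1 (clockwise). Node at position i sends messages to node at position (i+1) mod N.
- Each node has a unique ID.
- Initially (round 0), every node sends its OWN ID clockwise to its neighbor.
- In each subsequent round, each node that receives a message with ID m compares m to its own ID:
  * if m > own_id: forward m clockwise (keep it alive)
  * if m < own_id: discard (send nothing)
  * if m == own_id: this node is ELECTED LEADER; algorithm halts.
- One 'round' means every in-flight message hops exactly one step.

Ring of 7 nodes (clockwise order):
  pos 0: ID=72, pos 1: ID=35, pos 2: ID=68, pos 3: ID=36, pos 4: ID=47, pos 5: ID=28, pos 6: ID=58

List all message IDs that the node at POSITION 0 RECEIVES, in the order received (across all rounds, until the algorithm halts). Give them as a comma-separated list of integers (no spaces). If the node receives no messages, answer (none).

Round 1: pos1(id35) recv 72: fwd; pos2(id68) recv 35: drop; pos3(id36) recv 68: fwd; pos4(id47) recv 36: drop; pos5(id28) recv 47: fwd; pos6(id58) recv 28: drop; pos0(id72) recv 58: drop
Round 2: pos2(id68) recv 72: fwd; pos4(id47) recv 68: fwd; pos6(id58) recv 47: drop
Round 3: pos3(id36) recv 72: fwd; pos5(id28) recv 68: fwd
Round 4: pos4(id47) recv 72: fwd; pos6(id58) recv 68: fwd
Round 5: pos5(id28) recv 72: fwd; pos0(id72) recv 68: drop
Round 6: pos6(id58) recv 72: fwd
Round 7: pos0(id72) recv 72: ELECTED

Answer: 58,68,72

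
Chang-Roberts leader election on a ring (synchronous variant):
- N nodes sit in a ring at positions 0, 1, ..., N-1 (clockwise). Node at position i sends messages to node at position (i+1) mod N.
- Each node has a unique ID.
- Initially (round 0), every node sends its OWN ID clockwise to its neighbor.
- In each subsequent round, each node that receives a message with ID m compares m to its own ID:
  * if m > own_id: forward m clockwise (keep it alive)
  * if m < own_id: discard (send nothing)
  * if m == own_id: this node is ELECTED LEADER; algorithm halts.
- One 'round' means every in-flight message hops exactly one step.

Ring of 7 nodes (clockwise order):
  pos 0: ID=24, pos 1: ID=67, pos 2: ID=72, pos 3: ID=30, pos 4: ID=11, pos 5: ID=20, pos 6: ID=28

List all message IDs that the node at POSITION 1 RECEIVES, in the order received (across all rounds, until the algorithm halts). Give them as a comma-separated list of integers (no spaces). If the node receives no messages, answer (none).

Round 1: pos1(id67) recv 24: drop; pos2(id72) recv 67: drop; pos3(id30) recv 72: fwd; pos4(id11) recv 30: fwd; pos5(id20) recv 11: drop; pos6(id28) recv 20: drop; pos0(id24) recv 28: fwd
Round 2: pos4(id11) recv 72: fwd; pos5(id20) recv 30: fwd; pos1(id67) recv 28: drop
Round 3: pos5(id20) recv 72: fwd; pos6(id28) recv 30: fwd
Round 4: pos6(id28) recv 72: fwd; pos0(id24) recv 30: fwd
Round 5: pos0(id24) recv 72: fwd; pos1(id67) recv 30: drop
Round 6: pos1(id67) recv 72: fwd
Round 7: pos2(id72) recv 72: ELECTED

Answer: 24,28,30,72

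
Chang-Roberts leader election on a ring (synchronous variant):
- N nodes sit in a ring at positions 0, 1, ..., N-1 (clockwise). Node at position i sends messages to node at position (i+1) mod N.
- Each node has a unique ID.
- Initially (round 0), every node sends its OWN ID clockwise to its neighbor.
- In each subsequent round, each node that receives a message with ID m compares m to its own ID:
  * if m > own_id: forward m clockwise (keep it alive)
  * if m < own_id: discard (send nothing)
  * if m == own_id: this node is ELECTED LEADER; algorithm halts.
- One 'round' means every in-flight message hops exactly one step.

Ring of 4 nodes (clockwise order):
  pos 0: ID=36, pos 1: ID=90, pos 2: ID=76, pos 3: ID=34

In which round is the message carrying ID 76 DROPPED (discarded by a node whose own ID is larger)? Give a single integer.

Answer: 3

Derivation:
Round 1: pos1(id90) recv 36: drop; pos2(id76) recv 90: fwd; pos3(id34) recv 76: fwd; pos0(id36) recv 34: drop
Round 2: pos3(id34) recv 90: fwd; pos0(id36) recv 76: fwd
Round 3: pos0(id36) recv 90: fwd; pos1(id90) recv 76: drop
Round 4: pos1(id90) recv 90: ELECTED
Message ID 76 originates at pos 2; dropped at pos 1 in round 3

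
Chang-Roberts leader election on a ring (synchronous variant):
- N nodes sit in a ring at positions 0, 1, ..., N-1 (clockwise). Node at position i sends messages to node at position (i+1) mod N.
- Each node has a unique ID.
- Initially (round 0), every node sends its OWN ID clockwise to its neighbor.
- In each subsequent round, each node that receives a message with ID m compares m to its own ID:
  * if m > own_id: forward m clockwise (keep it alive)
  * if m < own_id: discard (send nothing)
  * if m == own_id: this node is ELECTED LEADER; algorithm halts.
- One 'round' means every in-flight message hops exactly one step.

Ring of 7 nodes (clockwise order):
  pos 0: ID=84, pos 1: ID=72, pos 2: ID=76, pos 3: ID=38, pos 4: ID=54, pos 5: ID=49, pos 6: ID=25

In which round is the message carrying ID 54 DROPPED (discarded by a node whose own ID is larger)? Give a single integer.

Answer: 3

Derivation:
Round 1: pos1(id72) recv 84: fwd; pos2(id76) recv 72: drop; pos3(id38) recv 76: fwd; pos4(id54) recv 38: drop; pos5(id49) recv 54: fwd; pos6(id25) recv 49: fwd; pos0(id84) recv 25: drop
Round 2: pos2(id76) recv 84: fwd; pos4(id54) recv 76: fwd; pos6(id25) recv 54: fwd; pos0(id84) recv 49: drop
Round 3: pos3(id38) recv 84: fwd; pos5(id49) recv 76: fwd; pos0(id84) recv 54: drop
Round 4: pos4(id54) recv 84: fwd; pos6(id25) recv 76: fwd
Round 5: pos5(id49) recv 84: fwd; pos0(id84) recv 76: drop
Round 6: pos6(id25) recv 84: fwd
Round 7: pos0(id84) recv 84: ELECTED
Message ID 54 originates at pos 4; dropped at pos 0 in round 3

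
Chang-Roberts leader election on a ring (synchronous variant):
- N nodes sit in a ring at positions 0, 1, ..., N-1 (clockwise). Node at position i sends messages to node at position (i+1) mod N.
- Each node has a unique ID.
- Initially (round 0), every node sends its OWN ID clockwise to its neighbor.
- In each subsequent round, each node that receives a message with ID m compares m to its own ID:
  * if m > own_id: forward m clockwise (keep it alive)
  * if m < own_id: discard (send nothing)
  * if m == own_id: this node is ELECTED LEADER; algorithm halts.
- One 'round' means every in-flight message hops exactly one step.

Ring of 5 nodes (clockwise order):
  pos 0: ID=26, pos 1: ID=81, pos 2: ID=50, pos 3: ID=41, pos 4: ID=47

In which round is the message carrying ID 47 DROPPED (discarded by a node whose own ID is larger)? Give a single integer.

Round 1: pos1(id81) recv 26: drop; pos2(id50) recv 81: fwd; pos3(id41) recv 50: fwd; pos4(id47) recv 41: drop; pos0(id26) recv 47: fwd
Round 2: pos3(id41) recv 81: fwd; pos4(id47) recv 50: fwd; pos1(id81) recv 47: drop
Round 3: pos4(id47) recv 81: fwd; pos0(id26) recv 50: fwd
Round 4: pos0(id26) recv 81: fwd; pos1(id81) recv 50: drop
Round 5: pos1(id81) recv 81: ELECTED
Message ID 47 originates at pos 4; dropped at pos 1 in round 2

Answer: 2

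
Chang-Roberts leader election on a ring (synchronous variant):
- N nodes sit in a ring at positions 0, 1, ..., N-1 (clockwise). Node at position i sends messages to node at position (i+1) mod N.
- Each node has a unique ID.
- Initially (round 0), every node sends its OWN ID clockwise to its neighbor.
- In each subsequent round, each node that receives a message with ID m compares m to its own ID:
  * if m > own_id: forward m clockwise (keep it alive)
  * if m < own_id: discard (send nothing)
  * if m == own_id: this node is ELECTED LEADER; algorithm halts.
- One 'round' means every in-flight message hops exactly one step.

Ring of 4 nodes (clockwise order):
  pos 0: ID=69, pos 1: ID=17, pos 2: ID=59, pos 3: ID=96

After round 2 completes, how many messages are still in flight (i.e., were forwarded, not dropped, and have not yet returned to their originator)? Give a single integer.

Answer: 2

Derivation:
Round 1: pos1(id17) recv 69: fwd; pos2(id59) recv 17: drop; pos3(id96) recv 59: drop; pos0(id69) recv 96: fwd
Round 2: pos2(id59) recv 69: fwd; pos1(id17) recv 96: fwd
After round 2: 2 messages still in flight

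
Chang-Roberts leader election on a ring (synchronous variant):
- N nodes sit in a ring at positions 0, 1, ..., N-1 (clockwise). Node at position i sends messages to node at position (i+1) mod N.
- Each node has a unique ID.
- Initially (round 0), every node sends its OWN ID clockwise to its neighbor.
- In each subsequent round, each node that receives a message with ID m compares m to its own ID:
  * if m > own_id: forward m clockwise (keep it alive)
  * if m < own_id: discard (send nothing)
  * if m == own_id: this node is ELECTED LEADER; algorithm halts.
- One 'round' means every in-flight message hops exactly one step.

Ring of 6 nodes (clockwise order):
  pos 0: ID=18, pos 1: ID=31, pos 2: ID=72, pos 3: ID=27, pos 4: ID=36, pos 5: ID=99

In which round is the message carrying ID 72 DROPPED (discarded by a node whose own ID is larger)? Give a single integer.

Answer: 3

Derivation:
Round 1: pos1(id31) recv 18: drop; pos2(id72) recv 31: drop; pos3(id27) recv 72: fwd; pos4(id36) recv 27: drop; pos5(id99) recv 36: drop; pos0(id18) recv 99: fwd
Round 2: pos4(id36) recv 72: fwd; pos1(id31) recv 99: fwd
Round 3: pos5(id99) recv 72: drop; pos2(id72) recv 99: fwd
Round 4: pos3(id27) recv 99: fwd
Round 5: pos4(id36) recv 99: fwd
Round 6: pos5(id99) recv 99: ELECTED
Message ID 72 originates at pos 2; dropped at pos 5 in round 3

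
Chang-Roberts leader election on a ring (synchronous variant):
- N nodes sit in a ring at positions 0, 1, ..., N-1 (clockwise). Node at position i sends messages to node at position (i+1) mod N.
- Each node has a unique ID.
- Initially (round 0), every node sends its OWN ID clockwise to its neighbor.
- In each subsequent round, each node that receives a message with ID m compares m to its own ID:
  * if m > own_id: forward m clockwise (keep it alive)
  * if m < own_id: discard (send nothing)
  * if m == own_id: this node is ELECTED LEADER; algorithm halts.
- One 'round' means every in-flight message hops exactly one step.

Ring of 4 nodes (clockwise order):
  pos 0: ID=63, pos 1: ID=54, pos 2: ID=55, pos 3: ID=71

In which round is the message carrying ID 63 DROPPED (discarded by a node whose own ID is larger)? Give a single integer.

Answer: 3

Derivation:
Round 1: pos1(id54) recv 63: fwd; pos2(id55) recv 54: drop; pos3(id71) recv 55: drop; pos0(id63) recv 71: fwd
Round 2: pos2(id55) recv 63: fwd; pos1(id54) recv 71: fwd
Round 3: pos3(id71) recv 63: drop; pos2(id55) recv 71: fwd
Round 4: pos3(id71) recv 71: ELECTED
Message ID 63 originates at pos 0; dropped at pos 3 in round 3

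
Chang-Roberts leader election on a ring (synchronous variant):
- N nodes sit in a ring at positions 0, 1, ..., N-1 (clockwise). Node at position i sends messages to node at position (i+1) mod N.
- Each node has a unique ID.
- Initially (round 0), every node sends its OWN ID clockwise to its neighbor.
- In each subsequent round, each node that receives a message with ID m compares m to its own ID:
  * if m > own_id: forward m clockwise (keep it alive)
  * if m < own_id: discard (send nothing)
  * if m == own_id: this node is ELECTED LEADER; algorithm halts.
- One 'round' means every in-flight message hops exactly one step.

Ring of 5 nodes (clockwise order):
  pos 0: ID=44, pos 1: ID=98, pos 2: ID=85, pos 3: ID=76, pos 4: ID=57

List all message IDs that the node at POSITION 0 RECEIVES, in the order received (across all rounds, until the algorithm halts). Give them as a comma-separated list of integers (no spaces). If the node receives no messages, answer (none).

Answer: 57,76,85,98

Derivation:
Round 1: pos1(id98) recv 44: drop; pos2(id85) recv 98: fwd; pos3(id76) recv 85: fwd; pos4(id57) recv 76: fwd; pos0(id44) recv 57: fwd
Round 2: pos3(id76) recv 98: fwd; pos4(id57) recv 85: fwd; pos0(id44) recv 76: fwd; pos1(id98) recv 57: drop
Round 3: pos4(id57) recv 98: fwd; pos0(id44) recv 85: fwd; pos1(id98) recv 76: drop
Round 4: pos0(id44) recv 98: fwd; pos1(id98) recv 85: drop
Round 5: pos1(id98) recv 98: ELECTED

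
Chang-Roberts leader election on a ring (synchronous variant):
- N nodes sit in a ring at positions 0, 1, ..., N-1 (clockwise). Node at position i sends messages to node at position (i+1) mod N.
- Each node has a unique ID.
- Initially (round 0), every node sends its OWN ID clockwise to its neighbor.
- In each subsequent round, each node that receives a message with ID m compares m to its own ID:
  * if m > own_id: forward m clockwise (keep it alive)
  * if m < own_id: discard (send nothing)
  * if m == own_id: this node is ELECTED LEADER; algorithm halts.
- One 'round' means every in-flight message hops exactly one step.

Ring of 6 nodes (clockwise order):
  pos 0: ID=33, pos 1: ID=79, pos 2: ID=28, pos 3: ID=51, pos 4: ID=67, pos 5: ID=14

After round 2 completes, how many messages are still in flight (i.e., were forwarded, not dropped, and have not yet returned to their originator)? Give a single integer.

Round 1: pos1(id79) recv 33: drop; pos2(id28) recv 79: fwd; pos3(id51) recv 28: drop; pos4(id67) recv 51: drop; pos5(id14) recv 67: fwd; pos0(id33) recv 14: drop
Round 2: pos3(id51) recv 79: fwd; pos0(id33) recv 67: fwd
After round 2: 2 messages still in flight

Answer: 2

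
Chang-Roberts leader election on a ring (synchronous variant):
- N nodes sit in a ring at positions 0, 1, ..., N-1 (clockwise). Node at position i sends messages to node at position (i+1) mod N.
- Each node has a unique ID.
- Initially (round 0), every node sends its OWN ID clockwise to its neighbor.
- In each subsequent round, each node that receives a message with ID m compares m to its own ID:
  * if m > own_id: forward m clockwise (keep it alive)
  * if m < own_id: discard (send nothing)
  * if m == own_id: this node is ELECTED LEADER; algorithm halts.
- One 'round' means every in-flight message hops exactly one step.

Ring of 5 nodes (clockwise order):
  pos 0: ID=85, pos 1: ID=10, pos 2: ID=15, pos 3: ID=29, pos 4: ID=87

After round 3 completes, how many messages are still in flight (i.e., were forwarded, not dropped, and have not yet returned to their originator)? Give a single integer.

Round 1: pos1(id10) recv 85: fwd; pos2(id15) recv 10: drop; pos3(id29) recv 15: drop; pos4(id87) recv 29: drop; pos0(id85) recv 87: fwd
Round 2: pos2(id15) recv 85: fwd; pos1(id10) recv 87: fwd
Round 3: pos3(id29) recv 85: fwd; pos2(id15) recv 87: fwd
After round 3: 2 messages still in flight

Answer: 2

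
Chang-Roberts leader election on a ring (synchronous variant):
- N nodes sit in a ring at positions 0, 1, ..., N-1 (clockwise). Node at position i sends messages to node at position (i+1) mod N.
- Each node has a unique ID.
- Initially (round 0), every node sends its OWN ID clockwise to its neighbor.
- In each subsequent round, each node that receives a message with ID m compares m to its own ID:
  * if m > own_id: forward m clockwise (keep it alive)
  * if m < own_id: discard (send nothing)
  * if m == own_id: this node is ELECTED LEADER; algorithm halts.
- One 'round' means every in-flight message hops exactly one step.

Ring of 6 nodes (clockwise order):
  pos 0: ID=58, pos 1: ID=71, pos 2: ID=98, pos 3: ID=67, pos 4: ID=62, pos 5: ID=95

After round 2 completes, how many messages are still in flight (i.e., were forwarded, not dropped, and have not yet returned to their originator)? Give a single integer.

Answer: 2

Derivation:
Round 1: pos1(id71) recv 58: drop; pos2(id98) recv 71: drop; pos3(id67) recv 98: fwd; pos4(id62) recv 67: fwd; pos5(id95) recv 62: drop; pos0(id58) recv 95: fwd
Round 2: pos4(id62) recv 98: fwd; pos5(id95) recv 67: drop; pos1(id71) recv 95: fwd
After round 2: 2 messages still in flight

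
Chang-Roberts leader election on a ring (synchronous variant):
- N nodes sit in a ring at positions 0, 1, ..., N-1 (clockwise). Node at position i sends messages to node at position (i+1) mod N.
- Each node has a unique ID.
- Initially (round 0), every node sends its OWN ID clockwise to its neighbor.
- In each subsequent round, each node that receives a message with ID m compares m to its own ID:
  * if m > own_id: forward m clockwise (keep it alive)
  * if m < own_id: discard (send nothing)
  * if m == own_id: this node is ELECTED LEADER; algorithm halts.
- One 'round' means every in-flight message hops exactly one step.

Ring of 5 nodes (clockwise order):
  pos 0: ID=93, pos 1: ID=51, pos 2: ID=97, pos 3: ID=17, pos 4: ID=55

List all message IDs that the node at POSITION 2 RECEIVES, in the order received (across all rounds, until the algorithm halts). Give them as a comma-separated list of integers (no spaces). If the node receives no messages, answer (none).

Answer: 51,93,97

Derivation:
Round 1: pos1(id51) recv 93: fwd; pos2(id97) recv 51: drop; pos3(id17) recv 97: fwd; pos4(id55) recv 17: drop; pos0(id93) recv 55: drop
Round 2: pos2(id97) recv 93: drop; pos4(id55) recv 97: fwd
Round 3: pos0(id93) recv 97: fwd
Round 4: pos1(id51) recv 97: fwd
Round 5: pos2(id97) recv 97: ELECTED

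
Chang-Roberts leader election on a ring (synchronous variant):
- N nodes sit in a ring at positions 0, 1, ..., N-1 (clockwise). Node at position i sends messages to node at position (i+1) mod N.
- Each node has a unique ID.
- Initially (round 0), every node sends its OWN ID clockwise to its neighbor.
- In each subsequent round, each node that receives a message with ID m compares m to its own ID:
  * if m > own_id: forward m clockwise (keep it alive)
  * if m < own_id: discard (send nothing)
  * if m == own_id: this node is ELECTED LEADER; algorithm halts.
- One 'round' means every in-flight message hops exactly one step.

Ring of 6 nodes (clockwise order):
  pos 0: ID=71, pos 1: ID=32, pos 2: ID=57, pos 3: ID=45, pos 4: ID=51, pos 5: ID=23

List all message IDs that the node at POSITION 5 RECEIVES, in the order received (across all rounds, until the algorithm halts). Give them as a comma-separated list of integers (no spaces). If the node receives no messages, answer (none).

Answer: 51,57,71

Derivation:
Round 1: pos1(id32) recv 71: fwd; pos2(id57) recv 32: drop; pos3(id45) recv 57: fwd; pos4(id51) recv 45: drop; pos5(id23) recv 51: fwd; pos0(id71) recv 23: drop
Round 2: pos2(id57) recv 71: fwd; pos4(id51) recv 57: fwd; pos0(id71) recv 51: drop
Round 3: pos3(id45) recv 71: fwd; pos5(id23) recv 57: fwd
Round 4: pos4(id51) recv 71: fwd; pos0(id71) recv 57: drop
Round 5: pos5(id23) recv 71: fwd
Round 6: pos0(id71) recv 71: ELECTED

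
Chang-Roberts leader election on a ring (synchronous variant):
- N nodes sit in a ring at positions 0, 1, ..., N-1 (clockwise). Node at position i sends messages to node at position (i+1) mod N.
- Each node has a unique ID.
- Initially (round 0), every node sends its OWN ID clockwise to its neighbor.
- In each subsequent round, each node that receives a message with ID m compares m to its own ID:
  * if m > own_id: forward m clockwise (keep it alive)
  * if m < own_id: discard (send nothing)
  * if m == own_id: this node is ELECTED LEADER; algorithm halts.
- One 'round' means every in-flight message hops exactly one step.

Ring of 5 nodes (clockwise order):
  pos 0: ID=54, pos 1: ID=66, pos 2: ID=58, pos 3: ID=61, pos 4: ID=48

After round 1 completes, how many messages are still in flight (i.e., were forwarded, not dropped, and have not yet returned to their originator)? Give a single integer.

Answer: 2

Derivation:
Round 1: pos1(id66) recv 54: drop; pos2(id58) recv 66: fwd; pos3(id61) recv 58: drop; pos4(id48) recv 61: fwd; pos0(id54) recv 48: drop
After round 1: 2 messages still in flight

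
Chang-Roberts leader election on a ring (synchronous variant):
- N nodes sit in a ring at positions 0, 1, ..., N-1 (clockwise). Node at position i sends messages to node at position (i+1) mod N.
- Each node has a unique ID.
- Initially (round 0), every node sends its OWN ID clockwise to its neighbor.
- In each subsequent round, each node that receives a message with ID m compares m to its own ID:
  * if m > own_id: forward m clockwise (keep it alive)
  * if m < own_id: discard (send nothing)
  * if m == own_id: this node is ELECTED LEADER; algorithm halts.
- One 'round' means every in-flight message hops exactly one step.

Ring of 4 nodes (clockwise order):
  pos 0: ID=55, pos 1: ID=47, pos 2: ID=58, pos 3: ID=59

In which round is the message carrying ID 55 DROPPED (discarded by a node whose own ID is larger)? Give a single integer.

Round 1: pos1(id47) recv 55: fwd; pos2(id58) recv 47: drop; pos3(id59) recv 58: drop; pos0(id55) recv 59: fwd
Round 2: pos2(id58) recv 55: drop; pos1(id47) recv 59: fwd
Round 3: pos2(id58) recv 59: fwd
Round 4: pos3(id59) recv 59: ELECTED
Message ID 55 originates at pos 0; dropped at pos 2 in round 2

Answer: 2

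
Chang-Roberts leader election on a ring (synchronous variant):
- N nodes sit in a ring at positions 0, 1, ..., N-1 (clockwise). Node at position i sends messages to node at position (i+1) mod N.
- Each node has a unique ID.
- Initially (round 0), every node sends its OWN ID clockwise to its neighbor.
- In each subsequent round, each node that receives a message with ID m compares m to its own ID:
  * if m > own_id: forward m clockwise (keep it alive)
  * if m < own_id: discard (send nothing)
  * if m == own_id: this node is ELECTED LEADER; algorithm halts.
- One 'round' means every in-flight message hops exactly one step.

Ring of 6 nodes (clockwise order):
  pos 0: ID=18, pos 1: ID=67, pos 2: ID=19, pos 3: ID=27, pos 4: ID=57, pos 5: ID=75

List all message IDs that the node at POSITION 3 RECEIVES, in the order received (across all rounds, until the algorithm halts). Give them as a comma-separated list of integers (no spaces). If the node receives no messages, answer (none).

Answer: 19,67,75

Derivation:
Round 1: pos1(id67) recv 18: drop; pos2(id19) recv 67: fwd; pos3(id27) recv 19: drop; pos4(id57) recv 27: drop; pos5(id75) recv 57: drop; pos0(id18) recv 75: fwd
Round 2: pos3(id27) recv 67: fwd; pos1(id67) recv 75: fwd
Round 3: pos4(id57) recv 67: fwd; pos2(id19) recv 75: fwd
Round 4: pos5(id75) recv 67: drop; pos3(id27) recv 75: fwd
Round 5: pos4(id57) recv 75: fwd
Round 6: pos5(id75) recv 75: ELECTED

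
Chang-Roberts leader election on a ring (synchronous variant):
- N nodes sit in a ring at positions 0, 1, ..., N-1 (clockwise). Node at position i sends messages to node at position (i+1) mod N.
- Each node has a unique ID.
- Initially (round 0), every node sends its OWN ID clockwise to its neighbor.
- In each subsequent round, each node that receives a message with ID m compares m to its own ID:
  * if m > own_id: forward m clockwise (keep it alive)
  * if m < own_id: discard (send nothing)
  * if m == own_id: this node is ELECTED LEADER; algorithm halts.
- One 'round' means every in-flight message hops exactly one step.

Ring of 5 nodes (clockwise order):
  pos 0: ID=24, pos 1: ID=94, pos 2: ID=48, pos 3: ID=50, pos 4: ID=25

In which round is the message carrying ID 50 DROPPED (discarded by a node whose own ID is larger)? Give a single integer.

Round 1: pos1(id94) recv 24: drop; pos2(id48) recv 94: fwd; pos3(id50) recv 48: drop; pos4(id25) recv 50: fwd; pos0(id24) recv 25: fwd
Round 2: pos3(id50) recv 94: fwd; pos0(id24) recv 50: fwd; pos1(id94) recv 25: drop
Round 3: pos4(id25) recv 94: fwd; pos1(id94) recv 50: drop
Round 4: pos0(id24) recv 94: fwd
Round 5: pos1(id94) recv 94: ELECTED
Message ID 50 originates at pos 3; dropped at pos 1 in round 3

Answer: 3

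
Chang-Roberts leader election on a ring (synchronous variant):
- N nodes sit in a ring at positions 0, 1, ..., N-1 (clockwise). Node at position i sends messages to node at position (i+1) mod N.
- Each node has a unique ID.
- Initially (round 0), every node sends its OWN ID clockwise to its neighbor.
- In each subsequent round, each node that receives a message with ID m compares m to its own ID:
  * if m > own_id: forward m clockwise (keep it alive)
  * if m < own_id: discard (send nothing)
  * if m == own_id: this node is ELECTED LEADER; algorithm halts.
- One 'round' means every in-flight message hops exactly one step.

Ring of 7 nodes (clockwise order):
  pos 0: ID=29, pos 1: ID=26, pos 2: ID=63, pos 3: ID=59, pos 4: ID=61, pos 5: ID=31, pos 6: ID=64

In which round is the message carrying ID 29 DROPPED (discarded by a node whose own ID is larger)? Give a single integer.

Answer: 2

Derivation:
Round 1: pos1(id26) recv 29: fwd; pos2(id63) recv 26: drop; pos3(id59) recv 63: fwd; pos4(id61) recv 59: drop; pos5(id31) recv 61: fwd; pos6(id64) recv 31: drop; pos0(id29) recv 64: fwd
Round 2: pos2(id63) recv 29: drop; pos4(id61) recv 63: fwd; pos6(id64) recv 61: drop; pos1(id26) recv 64: fwd
Round 3: pos5(id31) recv 63: fwd; pos2(id63) recv 64: fwd
Round 4: pos6(id64) recv 63: drop; pos3(id59) recv 64: fwd
Round 5: pos4(id61) recv 64: fwd
Round 6: pos5(id31) recv 64: fwd
Round 7: pos6(id64) recv 64: ELECTED
Message ID 29 originates at pos 0; dropped at pos 2 in round 2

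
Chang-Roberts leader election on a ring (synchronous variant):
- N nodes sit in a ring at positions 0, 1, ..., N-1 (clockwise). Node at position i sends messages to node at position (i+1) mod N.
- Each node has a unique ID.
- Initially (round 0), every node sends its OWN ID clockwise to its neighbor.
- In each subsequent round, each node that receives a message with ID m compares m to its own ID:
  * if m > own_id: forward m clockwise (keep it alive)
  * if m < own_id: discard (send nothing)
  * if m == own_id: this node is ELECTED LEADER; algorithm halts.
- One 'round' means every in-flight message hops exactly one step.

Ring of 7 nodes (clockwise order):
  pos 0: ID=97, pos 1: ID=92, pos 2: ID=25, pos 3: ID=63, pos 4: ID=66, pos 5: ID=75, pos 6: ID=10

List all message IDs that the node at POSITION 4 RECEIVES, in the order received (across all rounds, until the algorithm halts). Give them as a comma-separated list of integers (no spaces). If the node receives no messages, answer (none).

Round 1: pos1(id92) recv 97: fwd; pos2(id25) recv 92: fwd; pos3(id63) recv 25: drop; pos4(id66) recv 63: drop; pos5(id75) recv 66: drop; pos6(id10) recv 75: fwd; pos0(id97) recv 10: drop
Round 2: pos2(id25) recv 97: fwd; pos3(id63) recv 92: fwd; pos0(id97) recv 75: drop
Round 3: pos3(id63) recv 97: fwd; pos4(id66) recv 92: fwd
Round 4: pos4(id66) recv 97: fwd; pos5(id75) recv 92: fwd
Round 5: pos5(id75) recv 97: fwd; pos6(id10) recv 92: fwd
Round 6: pos6(id10) recv 97: fwd; pos0(id97) recv 92: drop
Round 7: pos0(id97) recv 97: ELECTED

Answer: 63,92,97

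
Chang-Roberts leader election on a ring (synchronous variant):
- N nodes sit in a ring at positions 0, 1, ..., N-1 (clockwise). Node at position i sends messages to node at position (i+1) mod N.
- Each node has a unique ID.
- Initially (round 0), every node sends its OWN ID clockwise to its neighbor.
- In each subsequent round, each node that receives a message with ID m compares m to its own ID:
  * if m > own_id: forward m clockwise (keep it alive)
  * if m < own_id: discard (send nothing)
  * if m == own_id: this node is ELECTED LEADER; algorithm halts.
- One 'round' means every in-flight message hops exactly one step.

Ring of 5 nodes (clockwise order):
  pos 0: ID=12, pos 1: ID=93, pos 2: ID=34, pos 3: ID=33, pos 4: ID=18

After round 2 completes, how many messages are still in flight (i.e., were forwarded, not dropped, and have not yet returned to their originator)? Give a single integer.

Answer: 3

Derivation:
Round 1: pos1(id93) recv 12: drop; pos2(id34) recv 93: fwd; pos3(id33) recv 34: fwd; pos4(id18) recv 33: fwd; pos0(id12) recv 18: fwd
Round 2: pos3(id33) recv 93: fwd; pos4(id18) recv 34: fwd; pos0(id12) recv 33: fwd; pos1(id93) recv 18: drop
After round 2: 3 messages still in flight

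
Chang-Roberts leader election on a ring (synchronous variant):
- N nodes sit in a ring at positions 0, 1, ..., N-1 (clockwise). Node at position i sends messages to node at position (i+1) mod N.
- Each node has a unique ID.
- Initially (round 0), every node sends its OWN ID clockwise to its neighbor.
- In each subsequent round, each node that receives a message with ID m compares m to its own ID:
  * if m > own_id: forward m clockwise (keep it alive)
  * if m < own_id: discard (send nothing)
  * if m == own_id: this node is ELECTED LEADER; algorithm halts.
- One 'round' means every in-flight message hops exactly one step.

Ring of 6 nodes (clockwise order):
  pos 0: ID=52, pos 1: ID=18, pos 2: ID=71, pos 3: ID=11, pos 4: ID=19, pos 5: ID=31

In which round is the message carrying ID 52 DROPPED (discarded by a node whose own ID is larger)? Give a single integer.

Round 1: pos1(id18) recv 52: fwd; pos2(id71) recv 18: drop; pos3(id11) recv 71: fwd; pos4(id19) recv 11: drop; pos5(id31) recv 19: drop; pos0(id52) recv 31: drop
Round 2: pos2(id71) recv 52: drop; pos4(id19) recv 71: fwd
Round 3: pos5(id31) recv 71: fwd
Round 4: pos0(id52) recv 71: fwd
Round 5: pos1(id18) recv 71: fwd
Round 6: pos2(id71) recv 71: ELECTED
Message ID 52 originates at pos 0; dropped at pos 2 in round 2

Answer: 2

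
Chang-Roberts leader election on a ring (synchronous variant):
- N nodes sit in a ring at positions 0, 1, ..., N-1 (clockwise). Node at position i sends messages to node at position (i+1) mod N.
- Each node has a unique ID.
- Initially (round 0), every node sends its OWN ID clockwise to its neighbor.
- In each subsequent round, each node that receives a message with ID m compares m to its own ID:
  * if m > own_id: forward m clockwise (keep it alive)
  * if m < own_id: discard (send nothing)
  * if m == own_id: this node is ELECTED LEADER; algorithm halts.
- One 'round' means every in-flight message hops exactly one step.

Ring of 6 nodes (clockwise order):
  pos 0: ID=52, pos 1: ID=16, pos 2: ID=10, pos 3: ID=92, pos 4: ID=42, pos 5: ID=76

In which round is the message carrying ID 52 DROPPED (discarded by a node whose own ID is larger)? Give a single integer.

Answer: 3

Derivation:
Round 1: pos1(id16) recv 52: fwd; pos2(id10) recv 16: fwd; pos3(id92) recv 10: drop; pos4(id42) recv 92: fwd; pos5(id76) recv 42: drop; pos0(id52) recv 76: fwd
Round 2: pos2(id10) recv 52: fwd; pos3(id92) recv 16: drop; pos5(id76) recv 92: fwd; pos1(id16) recv 76: fwd
Round 3: pos3(id92) recv 52: drop; pos0(id52) recv 92: fwd; pos2(id10) recv 76: fwd
Round 4: pos1(id16) recv 92: fwd; pos3(id92) recv 76: drop
Round 5: pos2(id10) recv 92: fwd
Round 6: pos3(id92) recv 92: ELECTED
Message ID 52 originates at pos 0; dropped at pos 3 in round 3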